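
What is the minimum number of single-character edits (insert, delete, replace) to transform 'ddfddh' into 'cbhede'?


Building DP table for s1='ddfddh' (len 6) and s2='cbhede' (len 6):
       c  b  h  e  d  e
    0  1  2  3  4  5  6
  d 1  1  2  3  4  4  5
  d 2  2  2  3  4  4  5
  f 3  3  3  3  4  5  5
  d 4  4  4  4  4  4  5
  d 5  5  5  5  5  4  5
  h 6  6  6  5  6  5  5
Edit distance = dp[6][6] = 5

5


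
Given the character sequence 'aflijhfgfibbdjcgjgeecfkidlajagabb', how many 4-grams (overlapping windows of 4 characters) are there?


String 'aflijhfgfibbdjcgjgeecfkidlajagabb' has length L = 33.
Number of overlapping n-grams = L - n + 1
Substituting: 33 - 4 + 1 = 30

30


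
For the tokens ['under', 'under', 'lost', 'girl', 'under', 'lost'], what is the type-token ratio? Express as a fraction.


Tokens: 6
Unique types: ('girl', 'lost', 'under') = 3
TTR = 3/6
Simplify: divide both by 3 -> 1/2
TTR = 1/2

1/2


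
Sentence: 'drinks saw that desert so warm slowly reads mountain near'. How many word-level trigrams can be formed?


Word trigrams from [10] words:
  Trigram 1: (drinks saw that)
  Trigram 2: (saw that desert)
  Trigram 3: (that desert so)
  Trigram 4: (desert so warm)
  Trigram 5: (so warm slowly)
  Trigram 6: (warm slowly reads)
  Trigram 7: (slowly reads mountain)
  Trigram 8: (reads mountain near)
Total word trigrams: 10 - 2 = 8

8


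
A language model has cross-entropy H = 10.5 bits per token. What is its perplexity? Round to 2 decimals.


Perplexity formula: PP = 2^H
H = 10.5
PP = 2^10.5
Decompose: 2^10.5 = 2^10 * 2^0.5 = 2^10 * sqrt(2)
2^10 = 1024, sqrt(2) ~ 1.4142136
PP ~ 1024 * 1.4142136 = 1448.1547264
Rounded to 2 decimals: 1448.15

1448.15


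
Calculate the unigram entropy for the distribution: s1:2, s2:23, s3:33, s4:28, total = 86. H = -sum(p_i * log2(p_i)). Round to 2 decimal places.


Computing entropy H = -sum(p_i * log2(p_i)):
  s1: p = 2/86 = 0.0233, -p*log2(p) = 0.1262
  s2: p = 23/86 = 0.2674, -p*log2(p) = 0.5089
  s3: p = 33/86 = 0.3837, -p*log2(p) = 0.5303
  s4: p = 28/86 = 0.3256, -p*log2(p) = 0.5271
H = sum of terms = 1.6925
Rounded to 2 decimals: 1.69

1.69


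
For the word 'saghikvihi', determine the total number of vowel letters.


Scanning each character of 'saghikvihi':
  Position 1: 's' -> consonant (running count: 0)
  Position 2: 'a' -> vowel (running count: 1)
  Position 3: 'g' -> consonant (running count: 1)
  Position 4: 'h' -> consonant (running count: 1)
  Position 5: 'i' -> vowel (running count: 2)
  Position 6: 'k' -> consonant (running count: 2)
  Position 7: 'v' -> consonant (running count: 2)
  Position 8: 'i' -> vowel (running count: 3)
  Position 9: 'h' -> consonant (running count: 3)
  Position 10: 'i' -> vowel (running count: 4)
Total vowels: 4

4


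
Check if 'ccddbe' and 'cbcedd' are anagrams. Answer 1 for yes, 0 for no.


Sort characters of 'ccddbe': 'bccdde'
Sort characters of 'cbcedd': 'bccdde'
Sorted forms match -> they ARE anagrams
Result: 1

1


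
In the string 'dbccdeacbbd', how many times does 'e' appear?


Scanning 'dbccdeacbbd' for 'e':
  Position 5: 'e' -> MATCH (count: 1)
Total occurrences of 'e': 1

1


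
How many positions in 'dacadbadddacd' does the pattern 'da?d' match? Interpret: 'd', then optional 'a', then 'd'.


Pattern: da?d means 'd', then optional 'a', then 'd'.
Scanning 'dacadbadddacd' position-by-position:
  Pos 0: window 'dac' -> no
  Pos 1: window 'aca' -> no
  Pos 2: window 'cad' -> no
  Pos 3: window 'adb' -> no
  Pos 4: window 'dba' -> no
  Pos 5: window 'bad' -> no
  Pos 6: window 'add' -> no
  Pos 7: window 'ddd' -> MATCH
  Pos 8: window 'dda' -> MATCH
  Pos 9: window 'dac' -> no
  Pos 10: window 'acd' -> no
  Pos 11: window 'cd' -> no
  Pos 12: window 'd' -> no
Total matches: 2

2


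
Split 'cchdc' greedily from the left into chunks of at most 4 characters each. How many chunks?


'cchdc' has 5 characters.
Chunking with max size 4:
  Chunk 1: 'cchd' (positions 0-3)
  Chunk 2: 'c' (positions 4-4)
Total chunks: ceil(5 / 4) = 2

2


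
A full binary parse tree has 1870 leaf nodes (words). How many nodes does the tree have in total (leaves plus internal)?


Leaf nodes (terminals): 1870
Internal nodes = n - 1 = 1870 - 1 = 1869
Total = leaves + internal = 1870 + 1869 = 3739

3739


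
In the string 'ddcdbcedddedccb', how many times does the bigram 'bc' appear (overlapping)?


Scanning 'ddcdbcedddedccb' for bigram 'bc':
  Position 0: 'dd' -> no
  Position 1: 'dc' -> no
  Position 2: 'cd' -> no
  Position 3: 'db' -> no
  Position 4: 'bc' -> MATCH
  Position 5: 'ce' -> no
  Position 6: 'ed' -> no
  Position 7: 'dd' -> no
  Position 8: 'dd' -> no
  Position 9: 'de' -> no
  Position 10: 'ed' -> no
  Position 11: 'dc' -> no
  Position 12: 'cc' -> no
  Position 13: 'cb' -> no
Total matches: 1

1


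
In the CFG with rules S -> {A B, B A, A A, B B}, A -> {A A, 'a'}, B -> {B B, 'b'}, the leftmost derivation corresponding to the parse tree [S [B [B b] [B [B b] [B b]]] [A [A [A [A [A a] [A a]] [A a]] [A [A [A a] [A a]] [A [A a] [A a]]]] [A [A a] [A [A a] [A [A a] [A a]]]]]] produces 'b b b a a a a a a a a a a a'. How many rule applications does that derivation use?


Every bracketed nonterminal node [X ...] in the tree is produced by exactly one rule application.
Reading the tree off as a leftmost derivation:
  Step 1: S  =>  B A   (applied S -> B A)
  Step 2: B A  =>  B B A   (applied B -> B B)
  Step 3: B B A  =>  b B A   (applied B -> b)
  Step 4: b B A  =>  b B B A   (applied B -> B B)
  Step 5: b B B A  =>  b b B A   (applied B -> b)
  Step 6: b b B A  =>  b b b A   (applied B -> b)
  Step 7: b b b A  =>  b b b A A   (applied A -> A A)
  Step 8: b b b A A  =>  b b b A A A   (applied A -> A A)
  Step 9: b b b A A A  =>  b b b A A A A   (applied A -> A A)
  Step 10: b b b A A A A  =>  b b b A A A A A   (applied A -> A A)
  Step 11: b b b A A A A A  =>  b b b a A A A A   (applied A -> a)
  Step 12: b b b a A A A A  =>  b b b a a A A A   (applied A -> a)
  Step 13: b b b a a A A A  =>  b b b a a a A A   (applied A -> a)
  Step 14: b b b a a a A A  =>  b b b a a a A A A   (applied A -> A A)
  Step 15: b b b a a a A A A  =>  b b b a a a A A A A   (applied A -> A A)
  Step 16: b b b a a a A A A A  =>  b b b a a a a A A A   (applied A -> a)
  Step 17: b b b a a a a A A A  =>  b b b a a a a a A A   (applied A -> a)
  Step 18: b b b a a a a a A A  =>  b b b a a a a a A A A   (applied A -> A A)
  Step 19: b b b a a a a a A A A  =>  b b b a a a a a a A A   (applied A -> a)
  Step 20: b b b a a a a a a A A  =>  b b b a a a a a a a A   (applied A -> a)
  Step 21: b b b a a a a a a a A  =>  b b b a a a a a a a A A   (applied A -> A A)
  Step 22: b b b a a a a a a a A A  =>  b b b a a a a a a a a A   (applied A -> a)
  Step 23: b b b a a a a a a a a A  =>  b b b a a a a a a a a A A   (applied A -> A A)
  Step 24: b b b a a a a a a a a A A  =>  b b b a a a a a a a a a A   (applied A -> a)
  Step 25: b b b a a a a a a a a a A  =>  b b b a a a a a a a a a A A   (applied A -> A A)
  Step 26: b b b a a a a a a a a a A A  =>  b b b a a a a a a a a a a A   (applied A -> a)
  Step 27: b b b a a a a a a a a a a A  =>  b b b a a a a a a a a a a a   (applied A -> a)
Final yield: b b b a a a a a a a a a a a
Total rewrite steps: 27

27


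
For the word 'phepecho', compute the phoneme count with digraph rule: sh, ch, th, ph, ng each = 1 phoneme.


Parsing 'phepecho' greedily, digraphs first:
  'ph' -> digraph (1 consonant phoneme) (phonemes so far: 1)
  'e' -> vowel phoneme (phonemes so far: 2)
  'p' -> consonant phoneme (phonemes so far: 3)
  'e' -> vowel phoneme (phonemes so far: 4)
  'ch' -> digraph (1 consonant phoneme) (phonemes so far: 5)
  'o' -> vowel phoneme (phonemes so far: 6)
Total phonemes: 6

6


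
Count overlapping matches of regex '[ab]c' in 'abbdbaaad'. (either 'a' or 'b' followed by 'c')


Pattern: [ab]c means either 'a' or 'b' followed by 'c'.
Scanning 'abbdbaaad' position-by-position:
  Pos 0: window 'ab' -> no
  Pos 1: window 'bb' -> no
  Pos 2: window 'bd' -> no
  Pos 3: window 'db' -> no
  Pos 4: window 'ba' -> no
  Pos 5: window 'aa' -> no
  Pos 6: window 'aa' -> no
  Pos 7: window 'ad' -> no
  Pos 8: window 'd' -> no
Total matches: 0

0


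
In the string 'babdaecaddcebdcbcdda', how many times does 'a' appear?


Scanning 'babdaecaddcebdcbcdda' for 'a':
  Position 1: 'a' -> MATCH (count: 1)
  Position 4: 'a' -> MATCH (count: 2)
  Position 7: 'a' -> MATCH (count: 3)
  Position 19: 'a' -> MATCH (count: 4)
Total occurrences of 'a': 4

4


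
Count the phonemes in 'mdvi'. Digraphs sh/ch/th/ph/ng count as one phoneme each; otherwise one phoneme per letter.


Parsing 'mdvi' greedily, digraphs first:
  'm' -> consonant phoneme (phonemes so far: 1)
  'd' -> consonant phoneme (phonemes so far: 2)
  'v' -> consonant phoneme (phonemes so far: 3)
  'i' -> vowel phoneme (phonemes so far: 4)
Total phonemes: 4

4


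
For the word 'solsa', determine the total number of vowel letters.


Scanning each character of 'solsa':
  Position 1: 's' -> consonant (running count: 0)
  Position 2: 'o' -> vowel (running count: 1)
  Position 3: 'l' -> consonant (running count: 1)
  Position 4: 's' -> consonant (running count: 1)
  Position 5: 'a' -> vowel (running count: 2)
Total vowels: 2

2


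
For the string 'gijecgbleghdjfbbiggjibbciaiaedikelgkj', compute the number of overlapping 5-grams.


String 'gijecgbleghdjfbbiggjibbciaiaedikelgkj' has length L = 37.
Number of overlapping n-grams = L - n + 1
Substituting: 37 - 5 + 1 = 33

33


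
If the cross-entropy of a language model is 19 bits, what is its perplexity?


Perplexity formula: PP = 2^H
H = 19
PP = 2^19
PP = 2^19 = 524288

524288


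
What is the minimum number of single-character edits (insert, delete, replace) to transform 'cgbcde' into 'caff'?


Building DP table for s1='cgbcde' (len 6) and s2='caff' (len 4):
       c  a  f  f
    0  1  2  3  4
  c 1  0  1  2  3
  g 2  1  1  2  3
  b 3  2  2  2  3
  c 4  3  3  3  3
  d 5  4  4  4  4
  e 6  5  5  5  5
Edit distance = dp[6][4] = 5

5


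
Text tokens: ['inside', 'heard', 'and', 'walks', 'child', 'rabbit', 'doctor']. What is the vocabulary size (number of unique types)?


Listing all tokens and tracking unique types:
  Token 1: 'inside' -> NEW (unique so far: 1)
  Token 2: 'heard' -> NEW (unique so far: 2)
  Token 3: 'and' -> NEW (unique so far: 3)
  Token 4: 'walks' -> NEW (unique so far: 4)
  Token 5: 'child' -> NEW (unique so far: 5)
  Token 6: 'rabbit' -> NEW (unique so far: 6)
  Token 7: 'doctor' -> NEW (unique so far: 7)
Unique types: ('and', 'child', 'doctor', 'heard', 'inside', 'rabbit', 'walks')
Vocabulary size: 7

7


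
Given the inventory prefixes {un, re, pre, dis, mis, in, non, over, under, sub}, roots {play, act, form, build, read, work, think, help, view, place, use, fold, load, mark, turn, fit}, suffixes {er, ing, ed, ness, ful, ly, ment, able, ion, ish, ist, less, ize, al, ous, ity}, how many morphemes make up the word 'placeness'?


Segmenting 'placeness' against the inventory:
  'place' -> root (morpheme 1)
  'ness' -> suffix (morpheme 2)
Total morphemes: 2

2


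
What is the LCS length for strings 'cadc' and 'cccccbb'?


DP table for LCS of 'cadc' and 'cccccbb':
       c  c  c  c  c  b  b
    0  0  0  0  0  0  0  0
  c 0  1  1  1  1  1  1  1
  a 0  1  1  1  1  1  1  1
  d 0  1  1  1  1  1  1  1
  c 0  1  2  2  2  2  2  2
LCS: 'cc'
LCS length = 2

2


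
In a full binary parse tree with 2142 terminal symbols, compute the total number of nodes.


Leaf nodes (terminals): 2142
Internal nodes = n - 1 = 2142 - 1 = 2141
Total = leaves + internal = 2142 + 2141 = 4283

4283


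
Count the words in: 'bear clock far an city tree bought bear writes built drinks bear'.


Counting words by splitting on spaces:
  Word 1: 'bear'
  Word 2: 'clock'
  Word 3: 'far'
  Word 4: 'an'
  Word 5: 'city'
  Word 6: 'tree'
  Word 7: 'bought'
  Word 8: 'bear'
  Word 9: 'writes'
  Word 10: 'built'
  Word 11: 'drinks'
  Word 12: 'bear'
Total words: 12

12


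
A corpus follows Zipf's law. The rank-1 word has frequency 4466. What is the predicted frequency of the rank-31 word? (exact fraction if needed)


Zipf's law: freq(rank) = f1 / rank
f1 = 4466, rank = 31
freq = 4466 / 31
GCD(4466, 31) = 1
Simplified: 4466/31

4466/31


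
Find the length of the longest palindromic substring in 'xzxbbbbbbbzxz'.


Scanning 'xzxbbbbbbbzxz' for palindromic substrings.
Substring at positions 3-9: 'bbbbbbb'.
Check: reverse('bbbbbbb') = 'bbbbbbb' -> palindrome confirmed.
Neighbouring characters ('x' / 'z') break symmetry, so it cannot extend further.
No longer palindromic substring exists; longest length = 7

7


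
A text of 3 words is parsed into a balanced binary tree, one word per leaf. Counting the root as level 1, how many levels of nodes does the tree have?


In a balanced binary tree with n leaves the deepest leaf is ceil(log2(n)) edges below the root,
so counting node levels inclusive of root and leaves gives ceil(log2(n)) + 1 levels.
log2(3) = 1.5850
ceil(1.5850) = 2
levels = 2 + 1 = 3

3


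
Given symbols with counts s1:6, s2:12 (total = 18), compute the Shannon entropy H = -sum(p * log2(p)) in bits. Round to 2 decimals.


Computing entropy H = -sum(p_i * log2(p_i)):
  s1: p = 6/18 = 0.3333, -p*log2(p) = 0.5283
  s2: p = 12/18 = 0.6667, -p*log2(p) = 0.3900
H = sum of terms = 0.9183
Rounded to 2 decimals: 0.92

0.92


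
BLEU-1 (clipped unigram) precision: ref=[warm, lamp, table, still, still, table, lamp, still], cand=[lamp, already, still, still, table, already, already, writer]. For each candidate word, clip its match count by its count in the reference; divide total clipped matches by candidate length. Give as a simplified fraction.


Reference word counts: {'lamp': 2, 'still': 3, 'table': 2, 'warm': 1}
Checking each candidate word (with clipping):
  'lamp' -> in reference (ref count 2, used 1/2) -> match (matches: 1)
  'already' -> not in reference -> no match (matches: 1)
  'still' -> in reference (ref count 3, used 1/3) -> match (matches: 2)
  'still' -> in reference (ref count 3, used 2/3) -> match (matches: 3)
  'table' -> in reference (ref count 2, used 1/2) -> match (matches: 4)
  'already' -> not in reference -> no match (matches: 4)
  'already' -> not in reference -> no match (matches: 4)
  'writer' -> not in reference -> no match (matches: 4)
Clipped matches: 4, Candidate length: 8
Precision = 4/8 = 1/2

1/2


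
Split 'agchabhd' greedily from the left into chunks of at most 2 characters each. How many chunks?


'agchabhd' has 8 characters.
Chunking with max size 2:
  Chunk 1: 'ag' (positions 0-1)
  Chunk 2: 'ch' (positions 2-3)
  Chunk 3: 'ab' (positions 4-5)
  Chunk 4: 'hd' (positions 6-7)
Total chunks: ceil(8 / 2) = 4

4


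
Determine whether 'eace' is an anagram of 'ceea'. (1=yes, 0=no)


Sort characters of 'eace': 'acee'
Sort characters of 'ceea': 'acee'
Sorted forms match -> they ARE anagrams
Result: 1

1


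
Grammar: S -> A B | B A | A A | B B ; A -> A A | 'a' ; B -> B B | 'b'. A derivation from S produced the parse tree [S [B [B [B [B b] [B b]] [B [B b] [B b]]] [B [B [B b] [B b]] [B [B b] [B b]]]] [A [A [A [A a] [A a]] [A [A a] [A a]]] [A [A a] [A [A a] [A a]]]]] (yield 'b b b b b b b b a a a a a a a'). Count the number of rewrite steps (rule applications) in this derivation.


Every bracketed nonterminal node [X ...] in the tree is produced by exactly one rule application.
Reading the tree off as a leftmost derivation:
  Step 1: S  =>  B A   (applied S -> B A)
  Step 2: B A  =>  B B A   (applied B -> B B)
  Step 3: B B A  =>  B B B A   (applied B -> B B)
  Step 4: B B B A  =>  B B B B A   (applied B -> B B)
  Step 5: B B B B A  =>  b B B B A   (applied B -> b)
  Step 6: b B B B A  =>  b b B B A   (applied B -> b)
  Step 7: b b B B A  =>  b b B B B A   (applied B -> B B)
  Step 8: b b B B B A  =>  b b b B B A   (applied B -> b)
  Step 9: b b b B B A  =>  b b b b B A   (applied B -> b)
  Step 10: b b b b B A  =>  b b b b B B A   (applied B -> B B)
  Step 11: b b b b B B A  =>  b b b b B B B A   (applied B -> B B)
  Step 12: b b b b B B B A  =>  b b b b b B B A   (applied B -> b)
  Step 13: b b b b b B B A  =>  b b b b b b B A   (applied B -> b)
  Step 14: b b b b b b B A  =>  b b b b b b B B A   (applied B -> B B)
  Step 15: b b b b b b B B A  =>  b b b b b b b B A   (applied B -> b)
  Step 16: b b b b b b b B A  =>  b b b b b b b b A   (applied B -> b)
  Step 17: b b b b b b b b A  =>  b b b b b b b b A A   (applied A -> A A)
  Step 18: b b b b b b b b A A  =>  b b b b b b b b A A A   (applied A -> A A)
  Step 19: b b b b b b b b A A A  =>  b b b b b b b b A A A A   (applied A -> A A)
  Step 20: b b b b b b b b A A A A  =>  b b b b b b b b a A A A   (applied A -> a)
  Step 21: b b b b b b b b a A A A  =>  b b b b b b b b a a A A   (applied A -> a)
  Step 22: b b b b b b b b a a A A  =>  b b b b b b b b a a A A A   (applied A -> A A)
  Step 23: b b b b b b b b a a A A A  =>  b b b b b b b b a a a A A   (applied A -> a)
  Step 24: b b b b b b b b a a a A A  =>  b b b b b b b b a a a a A   (applied A -> a)
  Step 25: b b b b b b b b a a a a A  =>  b b b b b b b b a a a a A A   (applied A -> A A)
  Step 26: b b b b b b b b a a a a A A  =>  b b b b b b b b a a a a a A   (applied A -> a)
  Step 27: b b b b b b b b a a a a a A  =>  b b b b b b b b a a a a a A A   (applied A -> A A)
  Step 28: b b b b b b b b a a a a a A A  =>  b b b b b b b b a a a a a a A   (applied A -> a)
  Step 29: b b b b b b b b a a a a a a A  =>  b b b b b b b b a a a a a a a   (applied A -> a)
Final yield: b b b b b b b b a a a a a a a
Total rewrite steps: 29

29


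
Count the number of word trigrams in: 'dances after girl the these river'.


Word trigrams from [6] words:
  Trigram 1: (dances after girl)
  Trigram 2: (after girl the)
  Trigram 3: (girl the these)
  Trigram 4: (the these river)
Total word trigrams: 6 - 2 = 4

4


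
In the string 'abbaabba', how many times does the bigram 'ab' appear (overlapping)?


Scanning 'abbaabba' for bigram 'ab':
  Position 0: 'ab' -> MATCH
  Position 1: 'bb' -> no
  Position 2: 'ba' -> no
  Position 3: 'aa' -> no
  Position 4: 'ab' -> MATCH
  Position 5: 'bb' -> no
  Position 6: 'ba' -> no
Total matches: 2

2


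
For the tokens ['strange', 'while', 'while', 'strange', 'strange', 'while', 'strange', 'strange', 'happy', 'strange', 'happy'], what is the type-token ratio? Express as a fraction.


Tokens: 11
Unique types: ('happy', 'strange', 'while') = 3
TTR = 3/11
Already in lowest terms.

3/11


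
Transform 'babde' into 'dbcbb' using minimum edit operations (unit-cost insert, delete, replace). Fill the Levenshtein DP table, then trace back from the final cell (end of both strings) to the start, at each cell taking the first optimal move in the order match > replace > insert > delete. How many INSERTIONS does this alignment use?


Edit distance = 4. Backtracking from cell (5, 5) with preference match > replace > insert > delete,
then listing the resulting alignment 'babde' -> 'dbcbb' left to right:
  Step 1: insert 'd' [insertion #1]
  Step 2: keep 'b'
  Step 3: replace a->c
  Step 4: keep 'b'
  Step 5: delete 'd'
  Step 6: replace e->b
Total insertions: 1

1


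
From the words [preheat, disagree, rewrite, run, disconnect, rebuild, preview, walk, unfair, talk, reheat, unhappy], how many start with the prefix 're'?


Checking each word for prefix 're':
  'preheat' -> no (count: 0)
  'disagree' -> no (count: 0)
  'rewrite' -> YES, starts with 're' (count: 1)
  'run' -> no (count: 1)
  'disconnect' -> no (count: 1)
  'rebuild' -> YES, starts with 're' (count: 2)
  'preview' -> no (count: 2)
  'walk' -> no (count: 2)
  'unfair' -> no (count: 2)
  'talk' -> no (count: 2)
  'reheat' -> YES, starts with 're' (count: 3)
  'unhappy' -> no (count: 3)
Total with prefix 're': 3

3


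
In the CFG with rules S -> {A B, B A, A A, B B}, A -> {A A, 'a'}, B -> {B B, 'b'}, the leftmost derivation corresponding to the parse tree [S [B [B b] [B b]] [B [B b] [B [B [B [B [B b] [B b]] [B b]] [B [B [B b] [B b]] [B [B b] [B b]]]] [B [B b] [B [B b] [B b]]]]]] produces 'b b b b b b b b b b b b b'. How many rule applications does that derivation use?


Every bracketed nonterminal node [X ...] in the tree is produced by exactly one rule application.
Reading the tree off as a leftmost derivation:
  Step 1: S  =>  B B   (applied S -> B B)
  Step 2: B B  =>  B B B   (applied B -> B B)
  Step 3: B B B  =>  b B B   (applied B -> b)
  Step 4: b B B  =>  b b B   (applied B -> b)
  Step 5: b b B  =>  b b B B   (applied B -> B B)
  Step 6: b b B B  =>  b b b B   (applied B -> b)
  Step 7: b b b B  =>  b b b B B   (applied B -> B B)
  Step 8: b b b B B  =>  b b b B B B   (applied B -> B B)
  Step 9: b b b B B B  =>  b b b B B B B   (applied B -> B B)
  Step 10: b b b B B B B  =>  b b b B B B B B   (applied B -> B B)
  Step 11: b b b B B B B B  =>  b b b b B B B B   (applied B -> b)
  Step 12: b b b b B B B B  =>  b b b b b B B B   (applied B -> b)
  Step 13: b b b b b B B B  =>  b b b b b b B B   (applied B -> b)
  Step 14: b b b b b b B B  =>  b b b b b b B B B   (applied B -> B B)
  Step 15: b b b b b b B B B  =>  b b b b b b B B B B   (applied B -> B B)
  Step 16: b b b b b b B B B B  =>  b b b b b b b B B B   (applied B -> b)
  Step 17: b b b b b b b B B B  =>  b b b b b b b b B B   (applied B -> b)
  Step 18: b b b b b b b b B B  =>  b b b b b b b b B B B   (applied B -> B B)
  Step 19: b b b b b b b b B B B  =>  b b b b b b b b b B B   (applied B -> b)
  Step 20: b b b b b b b b b B B  =>  b b b b b b b b b b B   (applied B -> b)
  Step 21: b b b b b b b b b b B  =>  b b b b b b b b b b B B   (applied B -> B B)
  Step 22: b b b b b b b b b b B B  =>  b b b b b b b b b b b B   (applied B -> b)
  Step 23: b b b b b b b b b b b B  =>  b b b b b b b b b b b B B   (applied B -> B B)
  Step 24: b b b b b b b b b b b B B  =>  b b b b b b b b b b b b B   (applied B -> b)
  Step 25: b b b b b b b b b b b b B  =>  b b b b b b b b b b b b b   (applied B -> b)
Final yield: b b b b b b b b b b b b b
Total rewrite steps: 25

25


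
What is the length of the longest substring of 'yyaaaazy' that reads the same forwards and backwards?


Scanning 'yyaaaazy' for palindromic substrings.
Substring at positions 2-5: 'aaaa'.
Check: reverse('aaaa') = 'aaaa' -> palindrome confirmed.
Neighbouring characters ('y' / 'z') break symmetry, so it cannot extend further.
No longer palindromic substring exists; longest length = 4

4


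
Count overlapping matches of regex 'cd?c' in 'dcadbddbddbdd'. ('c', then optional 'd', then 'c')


Pattern: cd?c means 'c', then optional 'd', then 'c'.
Scanning 'dcadbddbddbdd' position-by-position:
  Pos 0: window 'dca' -> no
  Pos 1: window 'cad' -> no
  Pos 2: window 'adb' -> no
  Pos 3: window 'dbd' -> no
  Pos 4: window 'bdd' -> no
  Pos 5: window 'ddb' -> no
  Pos 6: window 'dbd' -> no
  Pos 7: window 'bdd' -> no
  Pos 8: window 'ddb' -> no
  Pos 9: window 'dbd' -> no
  Pos 10: window 'bdd' -> no
  Pos 11: window 'dd' -> no
  Pos 12: window 'd' -> no
Total matches: 0

0


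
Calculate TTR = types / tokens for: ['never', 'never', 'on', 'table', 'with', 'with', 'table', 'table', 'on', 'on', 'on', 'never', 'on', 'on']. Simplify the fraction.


Tokens: 14
Unique types: ('never', 'on', 'table', 'with') = 4
TTR = 4/14
Simplify: divide both by 2 -> 2/7
TTR = 2/7

2/7


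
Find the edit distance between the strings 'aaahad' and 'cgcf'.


Building DP table for s1='aaahad' (len 6) and s2='cgcf' (len 4):
       c  g  c  f
    0  1  2  3  4
  a 1  1  2  3  4
  a 2  2  2  3  4
  a 3  3  3  3  4
  h 4  4  4  4  4
  a 5  5  5  5  5
  d 6  6  6  6  6
Edit distance = dp[6][4] = 6

6


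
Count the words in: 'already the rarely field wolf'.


Counting words by splitting on spaces:
  Word 1: 'already'
  Word 2: 'the'
  Word 3: 'rarely'
  Word 4: 'field'
  Word 5: 'wolf'
Total words: 5

5


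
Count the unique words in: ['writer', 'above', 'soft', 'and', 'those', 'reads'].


Listing all tokens and tracking unique types:
  Token 1: 'writer' -> NEW (unique so far: 1)
  Token 2: 'above' -> NEW (unique so far: 2)
  Token 3: 'soft' -> NEW (unique so far: 3)
  Token 4: 'and' -> NEW (unique so far: 4)
  Token 5: 'those' -> NEW (unique so far: 5)
  Token 6: 'reads' -> NEW (unique so far: 6)
Unique types: ('above', 'and', 'reads', 'soft', 'those', 'writer')
Vocabulary size: 6

6


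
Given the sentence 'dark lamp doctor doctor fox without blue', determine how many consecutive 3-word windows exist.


Word trigrams from [7] words:
  Trigram 1: (dark lamp doctor)
  Trigram 2: (lamp doctor doctor)
  Trigram 3: (doctor doctor fox)
  Trigram 4: (doctor fox without)
  Trigram 5: (fox without blue)
Total word trigrams: 7 - 2 = 5

5


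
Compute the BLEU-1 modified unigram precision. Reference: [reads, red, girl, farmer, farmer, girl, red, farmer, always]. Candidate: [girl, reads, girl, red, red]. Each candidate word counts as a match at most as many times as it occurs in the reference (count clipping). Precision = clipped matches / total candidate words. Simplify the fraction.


Reference word counts: {'always': 1, 'farmer': 3, 'girl': 2, 'reads': 1, 'red': 2}
Checking each candidate word (with clipping):
  'girl' -> in reference (ref count 2, used 1/2) -> match (matches: 1)
  'reads' -> in reference (ref count 1, used 1/1) -> match (matches: 2)
  'girl' -> in reference (ref count 2, used 2/2) -> match (matches: 3)
  'red' -> in reference (ref count 2, used 1/2) -> match (matches: 4)
  'red' -> in reference (ref count 2, used 2/2) -> match (matches: 5)
Clipped matches: 5, Candidate length: 5
Precision = 5/5 = 1

1


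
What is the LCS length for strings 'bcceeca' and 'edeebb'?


DP table for LCS of 'bcceeca' and 'edeebb':
       e  d  e  e  b  b
    0  0  0  0  0  0  0
  b 0  0  0  0  0  1  1
  c 0  0  0  0  0  1  1
  c 0  0  0  0  0  1  1
  e 0  1  1  1  1  1  1
  e 0  1  1  2  2  2  2
  c 0  1  1  2  2  2  2
  a 0  1  1  2  2  2  2
LCS: 'ee'
LCS length = 2

2


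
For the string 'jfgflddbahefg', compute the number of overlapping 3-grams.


String 'jfgflddbahefg' has length L = 13.
Number of overlapping n-grams = L - n + 1
Substituting: 13 - 3 + 1 = 11

11


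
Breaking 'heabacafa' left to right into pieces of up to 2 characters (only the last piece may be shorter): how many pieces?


'heabacafa' has 9 characters.
Chunking with max size 2:
  Chunk 1: 'he' (positions 0-1)
  Chunk 2: 'ab' (positions 2-3)
  Chunk 3: 'ac' (positions 4-5)
  Chunk 4: 'af' (positions 6-7)
  Chunk 5: 'a' (positions 8-8)
Total chunks: ceil(9 / 2) = 5

5


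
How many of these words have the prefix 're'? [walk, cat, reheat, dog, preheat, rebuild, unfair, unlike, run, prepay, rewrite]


Checking each word for prefix 're':
  'walk' -> no (count: 0)
  'cat' -> no (count: 0)
  'reheat' -> YES, starts with 're' (count: 1)
  'dog' -> no (count: 1)
  'preheat' -> no (count: 1)
  'rebuild' -> YES, starts with 're' (count: 2)
  'unfair' -> no (count: 2)
  'unlike' -> no (count: 2)
  'run' -> no (count: 2)
  'prepay' -> no (count: 2)
  'rewrite' -> YES, starts with 're' (count: 3)
Total with prefix 're': 3

3


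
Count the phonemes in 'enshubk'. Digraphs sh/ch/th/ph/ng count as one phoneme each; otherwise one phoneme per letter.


Parsing 'enshubk' greedily, digraphs first:
  'e' -> vowel phoneme (phonemes so far: 1)
  'n' -> consonant phoneme (phonemes so far: 2)
  'sh' -> digraph (1 consonant phoneme) (phonemes so far: 3)
  'u' -> vowel phoneme (phonemes so far: 4)
  'b' -> consonant phoneme (phonemes so far: 5)
  'k' -> consonant phoneme (phonemes so far: 6)
Total phonemes: 6

6


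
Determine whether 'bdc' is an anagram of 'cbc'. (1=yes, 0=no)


Sort characters of 'bdc': 'bcd'
Sort characters of 'cbc': 'bcc'
Sorted forms differ -> they are NOT anagrams
Result: 0

0


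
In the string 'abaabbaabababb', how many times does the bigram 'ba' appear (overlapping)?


Scanning 'abaabbaabababb' for bigram 'ba':
  Position 0: 'ab' -> no
  Position 1: 'ba' -> MATCH
  Position 2: 'aa' -> no
  Position 3: 'ab' -> no
  Position 4: 'bb' -> no
  Position 5: 'ba' -> MATCH
  Position 6: 'aa' -> no
  Position 7: 'ab' -> no
  Position 8: 'ba' -> MATCH
  Position 9: 'ab' -> no
  Position 10: 'ba' -> MATCH
  Position 11: 'ab' -> no
  Position 12: 'bb' -> no
Total matches: 4

4


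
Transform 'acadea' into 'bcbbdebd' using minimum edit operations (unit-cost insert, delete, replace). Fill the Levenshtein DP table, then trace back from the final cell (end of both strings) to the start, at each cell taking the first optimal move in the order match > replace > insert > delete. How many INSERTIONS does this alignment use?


Edit distance = 5. Backtracking from cell (6, 8) with preference match > replace > insert > delete,
then listing the resulting alignment 'acadea' -> 'bcbbdebd' left to right:
  Step 1: replace a->b
  Step 2: keep 'c'
  Step 3: insert 'b' [insertion #1]
  Step 4: replace a->b
  Step 5: keep 'd'
  Step 6: keep 'e'
  Step 7: insert 'b' [insertion #2]
  Step 8: replace a->d
Total insertions: 2

2


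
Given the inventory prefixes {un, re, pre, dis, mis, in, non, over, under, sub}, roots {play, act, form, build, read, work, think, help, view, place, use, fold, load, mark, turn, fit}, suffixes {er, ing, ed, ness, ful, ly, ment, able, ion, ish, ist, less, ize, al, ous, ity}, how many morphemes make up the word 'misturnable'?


Segmenting 'misturnable' against the inventory:
  'mis' -> prefix (morpheme 1)
  'turn' -> root (morpheme 2)
  'able' -> suffix (morpheme 3)
Total morphemes: 3

3


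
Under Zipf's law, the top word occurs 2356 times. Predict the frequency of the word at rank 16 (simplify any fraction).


Zipf's law: freq(rank) = f1 / rank
f1 = 2356, rank = 16
freq = 2356 / 16
GCD(2356, 16) = 4
Simplified: 589/4

589/4


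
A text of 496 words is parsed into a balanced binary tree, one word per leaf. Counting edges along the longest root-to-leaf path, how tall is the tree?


In a balanced binary tree with n leaves the deepest leaf is ceil(log2(n)) edges below the root.
log2(496) = 8.9542
ceil(8.9542) = 9
height (edges) = 9

9


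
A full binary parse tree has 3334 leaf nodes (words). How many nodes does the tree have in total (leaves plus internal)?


Leaf nodes (terminals): 3334
Internal nodes = n - 1 = 3334 - 1 = 3333
Total = leaves + internal = 3334 + 3333 = 6667

6667


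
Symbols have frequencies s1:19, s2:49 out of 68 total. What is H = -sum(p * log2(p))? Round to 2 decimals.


Computing entropy H = -sum(p_i * log2(p_i)):
  s1: p = 19/68 = 0.2794, -p*log2(p) = 0.5140
  s2: p = 49/68 = 0.7206, -p*log2(p) = 0.3407
H = sum of terms = 0.8547
Rounded to 2 decimals: 0.85

0.85


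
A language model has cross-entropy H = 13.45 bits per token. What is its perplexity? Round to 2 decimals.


Perplexity formula: PP = 2^H
H = 13.45
PP = 2^13.45
Decompose: 2^13.45 = 2^13 * 2^0.45
2^13 = 8192, 2^0.45 ~ 1.3660403
PP ~ 8192 * 1.3660403 = 11190.6021376
Rounded to 2 decimals: 11190.60

11190.60


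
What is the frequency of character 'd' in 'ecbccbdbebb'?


Scanning 'ecbccbdbebb' for 'd':
  Position 6: 'd' -> MATCH (count: 1)
Total occurrences of 'd': 1

1


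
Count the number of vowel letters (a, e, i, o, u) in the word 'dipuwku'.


Scanning each character of 'dipuwku':
  Position 1: 'd' -> consonant (running count: 0)
  Position 2: 'i' -> vowel (running count: 1)
  Position 3: 'p' -> consonant (running count: 1)
  Position 4: 'u' -> vowel (running count: 2)
  Position 5: 'w' -> consonant (running count: 2)
  Position 6: 'k' -> consonant (running count: 2)
  Position 7: 'u' -> vowel (running count: 3)
Total vowels: 3

3


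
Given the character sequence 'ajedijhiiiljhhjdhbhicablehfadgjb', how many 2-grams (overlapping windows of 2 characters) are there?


String 'ajedijhiiiljhhjdhbhicablehfadgjb' has length L = 32.
Number of overlapping n-grams = L - n + 1
Substituting: 32 - 2 + 1 = 31

31


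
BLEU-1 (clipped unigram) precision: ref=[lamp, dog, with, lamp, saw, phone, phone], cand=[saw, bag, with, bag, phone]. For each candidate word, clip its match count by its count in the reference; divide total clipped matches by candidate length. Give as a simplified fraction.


Reference word counts: {'dog': 1, 'lamp': 2, 'phone': 2, 'saw': 1, 'with': 1}
Checking each candidate word (with clipping):
  'saw' -> in reference (ref count 1, used 1/1) -> match (matches: 1)
  'bag' -> not in reference -> no match (matches: 1)
  'with' -> in reference (ref count 1, used 1/1) -> match (matches: 2)
  'bag' -> not in reference -> no match (matches: 2)
  'phone' -> in reference (ref count 2, used 1/2) -> match (matches: 3)
Clipped matches: 3, Candidate length: 5
Precision = 3/5

3/5


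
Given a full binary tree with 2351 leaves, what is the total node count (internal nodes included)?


Leaf nodes (terminals): 2351
Internal nodes = n - 1 = 2351 - 1 = 2350
Total = leaves + internal = 2351 + 2350 = 4701

4701


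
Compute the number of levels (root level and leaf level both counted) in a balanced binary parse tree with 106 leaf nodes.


In a balanced binary tree with n leaves the deepest leaf is ceil(log2(n)) edges below the root,
so counting node levels inclusive of root and leaves gives ceil(log2(n)) + 1 levels.
log2(106) = 6.7279
ceil(6.7279) = 7
levels = 7 + 1 = 8

8


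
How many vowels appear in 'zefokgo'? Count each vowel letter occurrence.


Scanning each character of 'zefokgo':
  Position 1: 'z' -> consonant (running count: 0)
  Position 2: 'e' -> vowel (running count: 1)
  Position 3: 'f' -> consonant (running count: 1)
  Position 4: 'o' -> vowel (running count: 2)
  Position 5: 'k' -> consonant (running count: 2)
  Position 6: 'g' -> consonant (running count: 2)
  Position 7: 'o' -> vowel (running count: 3)
Total vowels: 3

3


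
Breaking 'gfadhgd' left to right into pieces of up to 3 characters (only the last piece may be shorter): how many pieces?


'gfadhgd' has 7 characters.
Chunking with max size 3:
  Chunk 1: 'gfa' (positions 0-2)
  Chunk 2: 'dhg' (positions 3-5)
  Chunk 3: 'd' (positions 6-6)
Total chunks: ceil(7 / 3) = 3

3


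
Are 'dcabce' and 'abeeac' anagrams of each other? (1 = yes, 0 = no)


Sort characters of 'dcabce': 'abccde'
Sort characters of 'abeeac': 'aabcee'
Sorted forms differ -> they are NOT anagrams
Result: 0

0


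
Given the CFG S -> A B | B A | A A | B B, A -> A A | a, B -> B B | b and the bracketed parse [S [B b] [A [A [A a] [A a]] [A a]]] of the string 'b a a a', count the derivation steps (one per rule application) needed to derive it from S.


Every bracketed nonterminal node [X ...] in the tree is produced by exactly one rule application.
Reading the tree off as a leftmost derivation:
  Step 1: S  =>  B A   (applied S -> B A)
  Step 2: B A  =>  b A   (applied B -> b)
  Step 3: b A  =>  b A A   (applied A -> A A)
  Step 4: b A A  =>  b A A A   (applied A -> A A)
  Step 5: b A A A  =>  b a A A   (applied A -> a)
  Step 6: b a A A  =>  b a a A   (applied A -> a)
  Step 7: b a a A  =>  b a a a   (applied A -> a)
Final yield: b a a a
Total rewrite steps: 7

7


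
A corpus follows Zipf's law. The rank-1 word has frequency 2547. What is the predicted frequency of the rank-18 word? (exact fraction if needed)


Zipf's law: freq(rank) = f1 / rank
f1 = 2547, rank = 18
freq = 2547 / 18
GCD(2547, 18) = 9
Simplified: 283/2

283/2


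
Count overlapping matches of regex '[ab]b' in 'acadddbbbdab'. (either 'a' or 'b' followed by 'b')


Pattern: [ab]b means either 'a' or 'b' followed by 'b'.
Scanning 'acadddbbbdab' position-by-position:
  Pos 0: window 'ac' -> no
  Pos 1: window 'ca' -> no
  Pos 2: window 'ad' -> no
  Pos 3: window 'dd' -> no
  Pos 4: window 'dd' -> no
  Pos 5: window 'db' -> no
  Pos 6: window 'bb' -> MATCH
  Pos 7: window 'bb' -> MATCH
  Pos 8: window 'bd' -> no
  Pos 9: window 'da' -> no
  Pos 10: window 'ab' -> MATCH
  Pos 11: window 'b' -> no
Total matches: 3

3


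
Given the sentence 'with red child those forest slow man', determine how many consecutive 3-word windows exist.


Word trigrams from [7] words:
  Trigram 1: (with red child)
  Trigram 2: (red child those)
  Trigram 3: (child those forest)
  Trigram 4: (those forest slow)
  Trigram 5: (forest slow man)
Total word trigrams: 7 - 2 = 5

5


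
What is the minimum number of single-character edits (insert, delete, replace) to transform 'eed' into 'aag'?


Building DP table for s1='eed' (len 3) and s2='aag' (len 3):
       a  a  g
    0  1  2  3
  e 1  1  2  3
  e 2  2  2  3
  d 3  3  3  3
Edit distance = dp[3][3] = 3

3


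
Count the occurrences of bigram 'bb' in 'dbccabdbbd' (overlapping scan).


Scanning 'dbccabdbbd' for bigram 'bb':
  Position 0: 'db' -> no
  Position 1: 'bc' -> no
  Position 2: 'cc' -> no
  Position 3: 'ca' -> no
  Position 4: 'ab' -> no
  Position 5: 'bd' -> no
  Position 6: 'db' -> no
  Position 7: 'bb' -> MATCH
  Position 8: 'bd' -> no
Total matches: 1

1


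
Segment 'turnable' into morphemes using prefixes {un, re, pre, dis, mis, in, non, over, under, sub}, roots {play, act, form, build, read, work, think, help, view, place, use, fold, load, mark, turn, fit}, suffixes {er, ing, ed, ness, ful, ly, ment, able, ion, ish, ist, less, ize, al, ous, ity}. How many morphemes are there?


Segmenting 'turnable' against the inventory:
  'turn' -> root (morpheme 1)
  'able' -> suffix (morpheme 2)
Total morphemes: 2

2


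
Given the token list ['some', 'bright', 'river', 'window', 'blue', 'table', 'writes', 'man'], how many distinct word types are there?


Listing all tokens and tracking unique types:
  Token 1: 'some' -> NEW (unique so far: 1)
  Token 2: 'bright' -> NEW (unique so far: 2)
  Token 3: 'river' -> NEW (unique so far: 3)
  Token 4: 'window' -> NEW (unique so far: 4)
  Token 5: 'blue' -> NEW (unique so far: 5)
  Token 6: 'table' -> NEW (unique so far: 6)
  Token 7: 'writes' -> NEW (unique so far: 7)
  Token 8: 'man' -> NEW (unique so far: 8)
Unique types: ('blue', 'bright', 'man', 'river', 'some', 'table', 'window', 'writes')
Vocabulary size: 8

8


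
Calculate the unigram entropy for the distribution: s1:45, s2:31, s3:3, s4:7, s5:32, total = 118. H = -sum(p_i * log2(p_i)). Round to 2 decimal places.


Computing entropy H = -sum(p_i * log2(p_i)):
  s1: p = 45/118 = 0.3814, -p*log2(p) = 0.5304
  s2: p = 31/118 = 0.2627, -p*log2(p) = 0.5066
  s3: p = 3/118 = 0.0254, -p*log2(p) = 0.1347
  s4: p = 7/118 = 0.0593, -p*log2(p) = 0.2418
  s5: p = 32/118 = 0.2712, -p*log2(p) = 0.5105
H = sum of terms = 1.9240
Rounded to 2 decimals: 1.92

1.92


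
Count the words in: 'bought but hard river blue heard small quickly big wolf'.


Counting words by splitting on spaces:
  Word 1: 'bought'
  Word 2: 'but'
  Word 3: 'hard'
  Word 4: 'river'
  Word 5: 'blue'
  Word 6: 'heard'
  Word 7: 'small'
  Word 8: 'quickly'
  Word 9: 'big'
  Word 10: 'wolf'
Total words: 10

10


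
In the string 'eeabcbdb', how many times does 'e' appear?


Scanning 'eeabcbdb' for 'e':
  Position 0: 'e' -> MATCH (count: 1)
  Position 1: 'e' -> MATCH (count: 2)
Total occurrences of 'e': 2

2


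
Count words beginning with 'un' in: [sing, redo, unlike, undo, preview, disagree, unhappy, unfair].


Checking each word for prefix 'un':
  'sing' -> no (count: 0)
  'redo' -> no (count: 0)
  'unlike' -> YES, starts with 'un' (count: 1)
  'undo' -> YES, starts with 'un' (count: 2)
  'preview' -> no (count: 2)
  'disagree' -> no (count: 2)
  'unhappy' -> YES, starts with 'un' (count: 3)
  'unfair' -> YES, starts with 'un' (count: 4)
Total with prefix 'un': 4

4


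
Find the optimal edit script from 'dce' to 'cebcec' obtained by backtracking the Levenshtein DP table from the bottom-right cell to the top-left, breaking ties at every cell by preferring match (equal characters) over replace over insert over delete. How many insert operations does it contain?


Edit distance = 4. Backtracking from cell (3, 6) with preference match > replace > insert > delete,
then listing the resulting alignment 'dce' -> 'cebcec' left to right:
  Step 1: insert 'c' [insertion #1]
  Step 2: insert 'e' [insertion #2]
  Step 3: replace d->b
  Step 4: keep 'c'
  Step 5: keep 'e'
  Step 6: insert 'c' [insertion #3]
Total insertions: 3

3
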